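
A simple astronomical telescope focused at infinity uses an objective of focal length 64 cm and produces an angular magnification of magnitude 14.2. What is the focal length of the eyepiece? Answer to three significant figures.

|M| = f_obj/f_eye, so f_eye = f_obj/|M| = 64/14.2 = 4.507 cm.

4.51 cm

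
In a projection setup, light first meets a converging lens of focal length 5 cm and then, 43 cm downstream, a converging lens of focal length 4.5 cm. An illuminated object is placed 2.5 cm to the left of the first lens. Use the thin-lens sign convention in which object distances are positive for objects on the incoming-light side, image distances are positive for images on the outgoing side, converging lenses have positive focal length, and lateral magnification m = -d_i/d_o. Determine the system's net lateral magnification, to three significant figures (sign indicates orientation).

-0.207

First lens: d_i1 = 1/(1/5 - 1/2.5) = -5.000 cm.
m_1 = -(-5.000)/2.5 = 2.0000.
The intermediate image is virtual, 5.000 cm to the left of lens 1, so d_o2 = L - d_i1 = 43 - (-5.000) = 48.000 cm.
Second lens: d_i2 = 1/(1/4.5 - 1/(48.000)) = 4.966 cm.
m_2 = -(4.966)/(48.000) = -0.1034.
The system's lateral magnification is m_1 m_2 = (2.0000)(-0.1034) = -0.2069.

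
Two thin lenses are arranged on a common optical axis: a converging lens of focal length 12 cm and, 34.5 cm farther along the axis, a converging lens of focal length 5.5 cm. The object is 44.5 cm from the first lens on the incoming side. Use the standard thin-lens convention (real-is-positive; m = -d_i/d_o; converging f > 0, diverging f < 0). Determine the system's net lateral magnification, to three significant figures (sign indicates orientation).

Applying the thin-lens equation to the first lens, 1/12 = 1/44.5 + 1/d_i1, which gives d_i1 = 16.431 cm.
Its lateral magnification is m_1 = -d_i1/d_o1 = -(16.431)/44.5 = -0.3692.
That image sits 18.069 cm in front of the second lens, so d_o2 = 18.069 cm.
Applying the thin-lens equation again with f_2 = 5.5 cm and d_o2 = 18.069 cm gives d_i2 = 7.907 cm.
m_2 = -(7.907)/(18.069) = -0.4376.
The system's lateral magnification is m_1 m_2 = (-0.3692)(-0.4376) = 0.1616.

0.162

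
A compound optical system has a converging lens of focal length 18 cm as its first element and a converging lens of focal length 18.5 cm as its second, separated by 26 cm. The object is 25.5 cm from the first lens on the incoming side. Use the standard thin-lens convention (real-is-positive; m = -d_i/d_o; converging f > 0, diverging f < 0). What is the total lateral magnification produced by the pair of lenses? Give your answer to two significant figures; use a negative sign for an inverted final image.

First lens: d_i1 = 1/(1/18 - 1/25.5) = 61.200 cm.
m_1 = -(61.200)/25.5 = -2.4000.
This image would form 61.200 cm past lens 1, i.e. 35.200 cm beyond lens 2, so it is a virtual object for lens 2: d_o2 = 26 - 61.200 = -35.200 cm.
Second lens: d_i2 = 1/(1/18.5 - 1/(-35.200)) = 12.127 cm.
m_2 = -(12.127)/(-35.200) = 0.3445.
Total m = m_1 x m_2 = (-2.4000)(0.3445) = -0.8268.

-0.83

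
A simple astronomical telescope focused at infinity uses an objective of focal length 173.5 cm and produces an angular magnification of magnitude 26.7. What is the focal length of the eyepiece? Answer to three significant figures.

6.50 cm

|M| = f_obj/f_eye, so f_eye = f_obj/|M| = 173.5/26.7 = 6.498 cm.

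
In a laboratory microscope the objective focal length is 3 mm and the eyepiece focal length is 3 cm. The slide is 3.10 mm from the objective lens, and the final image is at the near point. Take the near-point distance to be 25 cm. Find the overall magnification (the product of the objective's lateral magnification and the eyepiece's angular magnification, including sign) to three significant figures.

-280

Convert to cm: f_obj = 3 mm = 0.3 cm; d_o = 3.10 mm = 0.31 cm.
Objective: 1/d_i = 1/f_obj - 1/d_o = 1/0.3 - 1/0.31 = 0.10753 cm^-1, so d_i = 9.300 cm.
m_obj = -d_i/d_o = -9.300/0.31 = -30.000.
Eyepiece angular magnification (image at near point): M_eye = 1 + D/f_e = 1 + 25/3 = 9.333.
Overall M = m_obj x M_eye = (-30.000)(9.333) = -280.00.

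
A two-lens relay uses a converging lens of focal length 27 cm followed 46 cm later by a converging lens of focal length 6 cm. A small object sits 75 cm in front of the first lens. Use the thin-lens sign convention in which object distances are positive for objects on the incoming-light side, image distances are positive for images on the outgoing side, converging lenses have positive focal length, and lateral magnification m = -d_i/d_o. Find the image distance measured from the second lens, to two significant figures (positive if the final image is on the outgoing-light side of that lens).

-10 cm

Applying the thin-lens equation to the first lens, 1/27 = 1/75 + 1/d_i1, which gives d_i1 = 42.188 cm.
Object distance for lens 2: d_o2 = 46 - 42.188 = 3.812 cm.
Applying the thin-lens equation again with f_2 = 6 cm and d_o2 = 3.812 cm gives d_i2 = -10.457 cm.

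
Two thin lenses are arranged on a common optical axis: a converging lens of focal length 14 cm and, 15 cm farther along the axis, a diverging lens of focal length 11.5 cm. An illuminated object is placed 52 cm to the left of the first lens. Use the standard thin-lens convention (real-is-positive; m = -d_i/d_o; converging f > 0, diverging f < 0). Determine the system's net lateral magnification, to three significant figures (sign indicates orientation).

First lens: d_i1 = 1/(1/14 - 1/52) = 19.158 cm.
m_1 = -(19.158)/52 = -0.3684.
This image would form 19.158 cm past lens 1, i.e. 4.158 cm beyond lens 2, so it is a virtual object for lens 2: d_o2 = 15 - 19.158 = -4.158 cm.
Second lens: d_i2 = 1/(1/(-11.5) - 1/(-4.158)) = 6.513 cm.
m_2 = -(6.513)/(-4.158) = 1.5663.
The system's lateral magnification is m_1 m_2 = (-0.3684)(1.5663) = -0.5771.

-0.577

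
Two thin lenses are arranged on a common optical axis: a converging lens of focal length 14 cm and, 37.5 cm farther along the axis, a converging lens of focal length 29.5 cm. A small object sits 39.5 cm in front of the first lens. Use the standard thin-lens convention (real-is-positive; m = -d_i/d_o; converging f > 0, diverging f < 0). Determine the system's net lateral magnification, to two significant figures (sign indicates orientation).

Applying the thin-lens equation to the first lens, 1/14 = 1/39.5 + 1/d_i1, which gives d_i1 = 21.686 cm.
Its lateral magnification is m_1 = -d_i1/d_o1 = -(21.686)/39.5 = -0.5490.
Object distance for lens 2: d_o2 = 37.5 - 21.686 = 15.814 cm.
Applying the thin-lens equation again with f_2 = 29.5 cm and d_o2 = 15.814 cm gives d_i2 = -34.086 cm.
m_2 = -(-34.086)/(15.814) = 2.1554.
The system's lateral magnification is m_1 m_2 = (-0.5490)(2.1554) = -1.1834.

-1.2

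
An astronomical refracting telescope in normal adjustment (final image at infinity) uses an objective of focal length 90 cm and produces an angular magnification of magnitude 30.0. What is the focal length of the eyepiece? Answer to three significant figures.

3.00 cm

|M| = f_obj/f_eye, so f_eye = f_obj/|M| = 90/30.0 = 3.000 cm.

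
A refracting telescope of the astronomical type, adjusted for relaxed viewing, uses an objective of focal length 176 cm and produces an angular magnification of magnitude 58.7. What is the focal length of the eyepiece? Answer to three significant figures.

|M| = f_obj/f_eye, so f_eye = f_obj/|M| = 176/58.7 = 2.998 cm.

3.00 cm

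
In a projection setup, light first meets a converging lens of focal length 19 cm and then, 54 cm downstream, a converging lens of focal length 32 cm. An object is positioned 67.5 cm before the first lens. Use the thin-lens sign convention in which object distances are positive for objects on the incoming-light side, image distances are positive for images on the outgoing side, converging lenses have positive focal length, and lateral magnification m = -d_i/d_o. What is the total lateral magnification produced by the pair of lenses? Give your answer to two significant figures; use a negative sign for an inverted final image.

-2.8

First lens: d_i1 = 1/(1/19 - 1/67.5) = 26.443 cm.
m_1 = -(26.443)/67.5 = -0.3918.
That image sits 27.557 cm in front of the second lens, so d_o2 = 27.557 cm.
Second lens: d_i2 = 1/(1/32 - 1/(27.557)) = -198.459 cm.
m_2 = -(-198.459)/(27.557) = 7.2019.
Total m = m_1 x m_2 = (-0.3918)(7.2019) = -2.8213.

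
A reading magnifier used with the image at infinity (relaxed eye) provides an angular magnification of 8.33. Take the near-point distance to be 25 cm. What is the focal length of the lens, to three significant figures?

3.00 cm

For the image at infinity, M = D/f.
f = D/M = 25/8.33 = 3.001 cm.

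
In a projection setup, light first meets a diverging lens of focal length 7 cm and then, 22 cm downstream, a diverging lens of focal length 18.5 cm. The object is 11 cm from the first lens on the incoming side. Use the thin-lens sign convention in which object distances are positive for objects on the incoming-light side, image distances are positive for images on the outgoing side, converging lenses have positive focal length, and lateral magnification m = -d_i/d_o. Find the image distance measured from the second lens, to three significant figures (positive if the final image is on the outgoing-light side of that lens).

Applying the thin-lens equation to the first lens, 1/(-7) = 1/11 + 1/d_i1, which gives d_i1 = -4.278 cm.
The intermediate image is virtual, 4.278 cm to the left of lens 1, so d_o2 = L - d_i1 = 22 - (-4.278) = 26.278 cm.
Applying the thin-lens equation again with f_2 = -18.5 cm and d_o2 = 26.278 cm gives d_i2 = -10.857 cm.

-10.9 cm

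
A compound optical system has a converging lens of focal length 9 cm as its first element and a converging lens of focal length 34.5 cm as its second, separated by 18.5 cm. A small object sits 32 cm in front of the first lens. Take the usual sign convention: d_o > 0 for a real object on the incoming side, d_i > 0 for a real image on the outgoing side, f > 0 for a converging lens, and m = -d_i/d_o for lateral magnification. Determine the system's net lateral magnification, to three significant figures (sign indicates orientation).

Lens 1: 1/d_i1 = 1/f_1 - 1/d_o1 = 1/9 - 1/32 = 0.07986 cm^-1, so d_i1 = 12.522 cm.
m_1 = -(12.522)/32 = -0.3913.
That image sits 5.978 cm in front of the second lens, so d_o2 = 5.978 cm.
Lens 2: 1/d_i2 = 1/f_2 - 1/d_o2 = 1/34.5 - 1/(5.978) = -0.13829 cm^-1, so d_i2 = -7.231 cm.
m_2 = -(-7.231)/(5.978) = 1.2096.
Overall magnification: m = m_1 m_2 = -0.4733.

-0.473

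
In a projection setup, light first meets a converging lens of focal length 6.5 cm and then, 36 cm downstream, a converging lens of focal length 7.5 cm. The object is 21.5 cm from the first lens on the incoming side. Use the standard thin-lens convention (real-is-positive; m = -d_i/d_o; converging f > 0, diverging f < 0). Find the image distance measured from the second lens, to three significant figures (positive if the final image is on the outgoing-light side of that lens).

Lens 1: 1/d_i1 = 1/f_1 - 1/d_o1 = 1/6.5 - 1/21.5 = 0.10733 cm^-1, so d_i1 = 9.317 cm.
The intermediate image is 9.317 cm to the right of lens 1, so d_o2 = L - d_i1 = 36 - 9.317 = 26.683 cm.
Lens 2: 1/d_i2 = 1/f_2 - 1/d_o2 = 1/7.5 - 1/(26.683) = 0.09586 cm^-1, so d_i2 = 10.432 cm.

10.4 cm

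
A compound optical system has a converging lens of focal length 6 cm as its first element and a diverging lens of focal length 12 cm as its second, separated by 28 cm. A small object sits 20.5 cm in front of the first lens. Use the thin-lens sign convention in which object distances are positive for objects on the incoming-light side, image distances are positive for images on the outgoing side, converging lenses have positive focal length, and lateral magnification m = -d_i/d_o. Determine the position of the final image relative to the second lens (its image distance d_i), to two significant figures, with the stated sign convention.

-7.4 cm

Applying the thin-lens equation to the first lens, 1/6 = 1/20.5 + 1/d_i1, which gives d_i1 = 8.483 cm.
Object distance for lens 2: d_o2 = 28 - 8.483 = 19.517 cm.
Applying the thin-lens equation again with f_2 = -12 cm and d_o2 = 19.517 cm gives d_i2 = -7.431 cm.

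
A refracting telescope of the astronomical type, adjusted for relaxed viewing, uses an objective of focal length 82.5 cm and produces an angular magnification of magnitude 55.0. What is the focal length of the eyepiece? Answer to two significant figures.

1.5 cm

|M| = f_obj/f_eye, so f_eye = f_obj/|M| = 82.5/55.0 = 1.500 cm.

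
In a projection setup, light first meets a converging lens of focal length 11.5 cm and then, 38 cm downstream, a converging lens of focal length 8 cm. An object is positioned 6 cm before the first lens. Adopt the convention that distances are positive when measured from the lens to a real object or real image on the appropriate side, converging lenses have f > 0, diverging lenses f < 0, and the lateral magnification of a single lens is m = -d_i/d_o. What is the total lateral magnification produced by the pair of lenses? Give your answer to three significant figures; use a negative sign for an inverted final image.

-0.393

Applying the thin-lens equation to the first lens, 1/11.5 = 1/6 + 1/d_i1, which gives d_i1 = -12.545 cm.
Its lateral magnification is m_1 = -d_i1/d_o1 = -(-12.545)/6 = 2.0909.
With d_i1 < 0 the first image is virtual and lies on the object side; the object distance for lens 2 is d_o2 = 38 - (-12.545) = 50.545 cm.
Applying the thin-lens equation again with f_2 = 8 cm and d_o2 = 50.545 cm gives d_i2 = 9.504 cm.
m_2 = -(9.504)/(50.545) = -0.1880.
The system's lateral magnification is m_1 m_2 = (2.0909)(-0.1880) = -0.3932.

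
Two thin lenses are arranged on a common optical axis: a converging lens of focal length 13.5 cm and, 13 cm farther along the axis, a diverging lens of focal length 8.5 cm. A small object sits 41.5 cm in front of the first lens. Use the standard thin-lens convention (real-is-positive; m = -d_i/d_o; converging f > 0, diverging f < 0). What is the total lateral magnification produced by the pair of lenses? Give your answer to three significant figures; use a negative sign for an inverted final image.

-2.75

Lens 1: 1/d_i1 = 1/f_1 - 1/d_o1 = 1/13.5 - 1/41.5 = 0.04998 cm^-1, so d_i1 = 20.009 cm.
m_1 = -(20.009)/41.5 = -0.4821.
This image would form 20.009 cm past lens 1, i.e. 7.009 cm beyond lens 2, so it is a virtual object for lens 2: d_o2 = 13 - 20.009 = -7.009 cm.
Lens 2: 1/d_i2 = 1/f_2 - 1/d_o2 = 1/(-8.5) - 1/(-7.009) = 0.02503 cm^-1, so d_i2 = 39.955 cm.
m_2 = -(39.955)/(-7.009) = 5.7006.
Overall magnification: m = m_1 m_2 = -2.7485.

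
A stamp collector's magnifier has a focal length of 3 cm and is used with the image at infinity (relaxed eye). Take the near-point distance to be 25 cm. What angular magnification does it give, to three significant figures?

8.33

M = D/f = 25/3 = 8.333.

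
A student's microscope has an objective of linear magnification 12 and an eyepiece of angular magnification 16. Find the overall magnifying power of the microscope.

The overall magnification of a compound microscope is the product of the objective and eyepiece magnifications:
M = M_obj x M_eye = 12 x 16 = 192.

192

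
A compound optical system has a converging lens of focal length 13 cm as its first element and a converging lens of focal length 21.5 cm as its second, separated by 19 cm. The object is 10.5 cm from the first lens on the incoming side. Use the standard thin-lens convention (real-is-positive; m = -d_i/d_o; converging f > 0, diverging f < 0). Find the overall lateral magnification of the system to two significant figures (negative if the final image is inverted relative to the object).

-2.1

Applying the thin-lens equation to the first lens, 1/13 = 1/10.5 + 1/d_i1, which gives d_i1 = -54.600 cm.
Its lateral magnification is m_1 = -d_i1/d_o1 = -(-54.600)/10.5 = 5.2000.
The intermediate image is virtual, 54.600 cm to the left of lens 1, so d_o2 = L - d_i1 = 19 - (-54.600) = 73.600 cm.
Applying the thin-lens equation again with f_2 = 21.5 cm and d_o2 = 73.600 cm gives d_i2 = 30.372 cm.
m_2 = -(30.372)/(73.600) = -0.4127.
Overall magnification: m = m_1 m_2 = -2.1459.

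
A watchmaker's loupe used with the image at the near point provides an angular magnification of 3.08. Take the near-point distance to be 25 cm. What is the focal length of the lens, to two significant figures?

12 cm

For the image at the near point, M = 1 + D/f.
f = D/(M - 1) = 25/(3.08 - 1) = 12.019 cm.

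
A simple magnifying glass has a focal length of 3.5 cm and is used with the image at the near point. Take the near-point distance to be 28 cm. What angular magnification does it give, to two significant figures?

9.0

M = 1 + D/f = 1 + 28/3.5 = 9.000.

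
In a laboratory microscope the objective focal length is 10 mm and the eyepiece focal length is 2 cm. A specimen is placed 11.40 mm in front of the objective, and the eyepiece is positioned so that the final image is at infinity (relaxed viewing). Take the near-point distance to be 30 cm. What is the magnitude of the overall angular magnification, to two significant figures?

Convert to cm: f_obj = 10 mm = 1 cm; d_o = 11.40 mm = 1.14 cm.
Objective: 1/d_i = 1/f_obj - 1/d_o = 1/1 - 1/1.14 = 0.12281 cm^-1, so d_i = 8.143 cm.
m_obj = -d_i/d_o = -8.143/1.14 = -7.143.
Eyepiece angular magnification (image at infinity): M_eye = D/f_e = 30/2 = 15.000.
Overall M = m_obj x M_eye = (-7.143)(15.000) = -107.14.
|M| = 107.14.

110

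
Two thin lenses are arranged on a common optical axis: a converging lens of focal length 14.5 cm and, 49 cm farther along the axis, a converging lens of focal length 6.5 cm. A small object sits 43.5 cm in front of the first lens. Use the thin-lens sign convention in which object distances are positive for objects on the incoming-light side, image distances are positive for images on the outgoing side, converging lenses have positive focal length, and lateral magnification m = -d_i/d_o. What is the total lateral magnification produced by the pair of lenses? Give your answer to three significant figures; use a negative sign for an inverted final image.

0.157

First lens: d_i1 = 1/(1/14.5 - 1/43.5) = 21.750 cm.
m_1 = -(21.750)/43.5 = -0.5000.
Object distance for lens 2: d_o2 = 49 - 21.750 = 27.250 cm.
Second lens: d_i2 = 1/(1/6.5 - 1/(27.250)) = 8.536 cm.
m_2 = -(8.536)/(27.250) = -0.3133.
Overall magnification: m = m_1 m_2 = 0.1566.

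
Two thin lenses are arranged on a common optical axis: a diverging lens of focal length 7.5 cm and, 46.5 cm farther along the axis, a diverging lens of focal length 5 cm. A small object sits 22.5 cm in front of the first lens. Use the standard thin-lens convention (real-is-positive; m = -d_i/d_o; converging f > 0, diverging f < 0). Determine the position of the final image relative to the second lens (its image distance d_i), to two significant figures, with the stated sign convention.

Lens 1: 1/d_i1 = 1/f_1 - 1/d_o1 = 1/(-7.5) - 1/22.5 = -0.17778 cm^-1, so d_i1 = -5.625 cm.
The intermediate image is virtual, 5.625 cm to the left of lens 1, so d_o2 = L - d_i1 = 46.5 - (-5.625) = 52.125 cm.
Lens 2: 1/d_i2 = 1/f_2 - 1/d_o2 = 1/(-5) - 1/(52.125) = -0.21918 cm^-1, so d_i2 = -4.562 cm.

-4.6 cm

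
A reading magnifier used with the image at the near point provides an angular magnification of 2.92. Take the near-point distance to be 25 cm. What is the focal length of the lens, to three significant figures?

For the image at the near point, M = 1 + D/f.
f = D/(M - 1) = 25/(2.92 - 1) = 13.021 cm.

13.0 cm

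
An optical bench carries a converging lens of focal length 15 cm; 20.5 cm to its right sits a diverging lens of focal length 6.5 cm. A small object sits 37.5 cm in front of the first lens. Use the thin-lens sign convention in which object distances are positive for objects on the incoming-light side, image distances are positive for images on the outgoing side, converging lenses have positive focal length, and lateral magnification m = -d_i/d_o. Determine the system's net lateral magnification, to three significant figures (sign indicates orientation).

-2.17

Applying the thin-lens equation to the first lens, 1/15 = 1/37.5 + 1/d_i1, which gives d_i1 = 25.000 cm.
Its lateral magnification is m_1 = -d_i1/d_o1 = -(25.000)/37.5 = -0.6667.
Since 25.000 cm > 20.5 cm, the first image lies past the second lens and serves as a virtual object: d_o2 = L - d_i1 = -4.500 cm.
Applying the thin-lens equation again with f_2 = -6.5 cm and d_o2 = -4.500 cm gives d_i2 = 14.625 cm.
m_2 = -(14.625)/(-4.500) = 3.2500.
Total m = m_1 x m_2 = (-0.6667)(3.2500) = -2.1667.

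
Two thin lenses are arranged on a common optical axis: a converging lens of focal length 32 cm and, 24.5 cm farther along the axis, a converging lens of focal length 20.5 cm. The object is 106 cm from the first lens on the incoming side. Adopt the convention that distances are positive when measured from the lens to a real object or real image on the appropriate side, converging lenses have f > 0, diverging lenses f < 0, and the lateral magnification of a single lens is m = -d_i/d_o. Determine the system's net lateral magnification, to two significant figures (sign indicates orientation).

First lens: d_i1 = 1/(1/32 - 1/106) = 45.838 cm.
m_1 = -(45.838)/106 = -0.4324.
Since 45.838 cm > 24.5 cm, the first image lies past the second lens and serves as a virtual object: d_o2 = L - d_i1 = -21.338 cm.
Second lens: d_i2 = 1/(1/20.5 - 1/(-21.338)) = 10.455 cm.
m_2 = -(10.455)/(-21.338) = 0.4900.
The system's lateral magnification is m_1 m_2 = (-0.4324)(0.4900) = -0.2119.

-0.21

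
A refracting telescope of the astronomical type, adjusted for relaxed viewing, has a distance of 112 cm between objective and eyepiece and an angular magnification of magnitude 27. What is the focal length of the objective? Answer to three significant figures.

In normal adjustment the tube length equals f_obj + f_eye and |M| = f_obj/f_eye.
So f_obj = 27 f_eye and 27 f_eye + f_eye = 112 cm, giving f_eye = 112/28 = 4.000 cm and f_obj = 108.000 cm.

108 cm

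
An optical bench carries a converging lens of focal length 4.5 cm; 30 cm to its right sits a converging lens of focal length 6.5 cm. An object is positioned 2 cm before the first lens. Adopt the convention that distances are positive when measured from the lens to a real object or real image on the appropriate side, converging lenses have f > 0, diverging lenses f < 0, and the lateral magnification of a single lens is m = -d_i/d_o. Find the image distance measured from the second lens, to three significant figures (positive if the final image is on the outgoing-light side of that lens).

First lens: d_i1 = 1/(1/4.5 - 1/2) = -3.600 cm.
With d_i1 < 0 the first image is virtual and lies on the object side; the object distance for lens 2 is d_o2 = 30 - (-3.600) = 33.600 cm.
Second lens: d_i2 = 1/(1/6.5 - 1/(33.600)) = 8.059 cm.

8.06 cm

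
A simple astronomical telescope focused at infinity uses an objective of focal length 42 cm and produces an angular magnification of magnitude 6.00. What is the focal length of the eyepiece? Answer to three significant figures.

7.00 cm

|M| = f_obj/f_eye, so f_eye = f_obj/|M| = 42/6.0 = 7.000 cm.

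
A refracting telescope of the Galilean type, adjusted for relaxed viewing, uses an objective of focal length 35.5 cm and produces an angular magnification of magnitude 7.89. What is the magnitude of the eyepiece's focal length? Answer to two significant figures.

4.5 cm

|M| = f_obj/|f_eye|, so |f_eye| = f_obj/|M| = 35.5/7.89 = 4.499 cm.
(The eyepiece is diverging, so its signed focal length is -4.499 cm.)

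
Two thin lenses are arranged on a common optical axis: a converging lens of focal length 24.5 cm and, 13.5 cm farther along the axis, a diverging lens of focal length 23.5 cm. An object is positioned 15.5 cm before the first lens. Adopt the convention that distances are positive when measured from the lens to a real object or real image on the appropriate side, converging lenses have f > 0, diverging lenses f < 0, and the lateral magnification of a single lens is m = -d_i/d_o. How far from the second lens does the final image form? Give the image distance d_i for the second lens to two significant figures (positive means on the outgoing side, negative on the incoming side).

Applying the thin-lens equation to the first lens, 1/24.5 = 1/15.5 + 1/d_i1, which gives d_i1 = -42.194 cm.
The intermediate image is virtual, 42.194 cm to the left of lens 1, so d_o2 = L - d_i1 = 13.5 - (-42.194) = 55.694 cm.
Applying the thin-lens equation again with f_2 = -23.5 cm and d_o2 = 55.694 cm gives d_i2 = -16.527 cm.

-17 cm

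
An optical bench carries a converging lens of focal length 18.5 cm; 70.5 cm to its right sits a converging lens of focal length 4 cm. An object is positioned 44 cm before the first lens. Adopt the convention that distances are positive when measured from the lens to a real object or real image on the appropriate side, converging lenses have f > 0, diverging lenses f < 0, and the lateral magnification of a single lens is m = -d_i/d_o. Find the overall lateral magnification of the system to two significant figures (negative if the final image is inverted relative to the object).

First lens: d_i1 = 1/(1/18.5 - 1/44) = 31.922 cm.
m_1 = -(31.922)/44 = -0.7255.
The intermediate image is 31.922 cm to the right of lens 1, so d_o2 = L - d_i1 = 70.5 - 31.922 = 38.578 cm.
Second lens: d_i2 = 1/(1/4 - 1/(38.578)) = 4.463 cm.
m_2 = -(4.463)/(38.578) = -0.1157.
Total m = m_1 x m_2 = (-0.7255)(-0.1157) = 0.0839.

0.084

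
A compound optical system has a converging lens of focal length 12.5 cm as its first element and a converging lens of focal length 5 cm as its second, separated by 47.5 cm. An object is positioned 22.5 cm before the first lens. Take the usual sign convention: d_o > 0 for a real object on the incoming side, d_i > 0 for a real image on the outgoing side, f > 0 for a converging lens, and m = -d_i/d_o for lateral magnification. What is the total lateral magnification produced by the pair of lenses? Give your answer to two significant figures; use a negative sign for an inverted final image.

0.43

Lens 1: 1/d_i1 = 1/f_1 - 1/d_o1 = 1/12.5 - 1/22.5 = 0.03556 cm^-1, so d_i1 = 28.125 cm.
m_1 = -(28.125)/22.5 = -1.2500.
That image sits 19.375 cm in front of the second lens, so d_o2 = 19.375 cm.
Lens 2: 1/d_i2 = 1/f_2 - 1/d_o2 = 1/5 - 1/(19.375) = 0.14839 cm^-1, so d_i2 = 6.739 cm.
m_2 = -(6.739)/(19.375) = -0.3478.
The system's lateral magnification is m_1 m_2 = (-1.2500)(-0.3478) = 0.4348.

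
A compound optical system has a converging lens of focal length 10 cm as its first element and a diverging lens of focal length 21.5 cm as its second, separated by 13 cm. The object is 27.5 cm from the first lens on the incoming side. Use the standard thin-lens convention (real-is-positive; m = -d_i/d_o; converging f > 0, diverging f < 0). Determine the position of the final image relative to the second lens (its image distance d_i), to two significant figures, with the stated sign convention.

Applying the thin-lens equation to the first lens, 1/10 = 1/27.5 + 1/d_i1, which gives d_i1 = 15.714 cm.
Since 15.714 cm > 13 cm, the first image lies past the second lens and serves as a virtual object: d_o2 = L - d_i1 = -2.714 cm.
Applying the thin-lens equation again with f_2 = -21.5 cm and d_o2 = -2.714 cm gives d_i2 = 3.106 cm.

3.1 cm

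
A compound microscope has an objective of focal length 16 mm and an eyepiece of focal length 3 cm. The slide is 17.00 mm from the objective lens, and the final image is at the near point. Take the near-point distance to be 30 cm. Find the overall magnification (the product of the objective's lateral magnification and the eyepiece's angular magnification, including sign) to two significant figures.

-180

Convert to cm: f_obj = 16 mm = 1.6 cm; d_o = 17.00 mm = 1.70 cm.
Objective: 1/d_i = 1/f_obj - 1/d_o = 1/1.6 - 1/1.70 = 0.03676 cm^-1, so d_i = 27.200 cm.
m_obj = -d_i/d_o = -27.200/1.70 = -16.000.
Eyepiece angular magnification (image at near point): M_eye = 1 + D/f_e = 1 + 30/3 = 11.000.
Overall M = m_obj x M_eye = (-16.000)(11.000) = -176.00.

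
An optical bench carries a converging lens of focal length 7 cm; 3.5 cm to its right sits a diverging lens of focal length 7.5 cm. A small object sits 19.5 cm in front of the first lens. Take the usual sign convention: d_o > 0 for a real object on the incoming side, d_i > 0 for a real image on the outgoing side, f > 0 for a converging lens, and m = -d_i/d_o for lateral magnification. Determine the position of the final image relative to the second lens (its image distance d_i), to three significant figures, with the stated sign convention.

696 cm

First lens: d_i1 = 1/(1/7 - 1/19.5) = 10.920 cm.
Since 10.920 cm > 3.5 cm, the first image lies past the second lens and serves as a virtual object: d_o2 = L - d_i1 = -7.420 cm.
Second lens: d_i2 = 1/(1/(-7.5) - 1/(-7.420)) = 695.625 cm.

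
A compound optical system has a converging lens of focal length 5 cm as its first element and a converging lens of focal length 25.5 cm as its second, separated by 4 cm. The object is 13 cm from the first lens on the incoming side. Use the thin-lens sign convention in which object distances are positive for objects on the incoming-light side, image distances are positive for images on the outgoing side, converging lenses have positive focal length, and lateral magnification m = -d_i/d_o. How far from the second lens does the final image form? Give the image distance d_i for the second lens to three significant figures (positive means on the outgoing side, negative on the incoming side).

Applying the thin-lens equation to the first lens, 1/5 = 1/13 + 1/d_i1, which gives d_i1 = 8.125 cm.
Since 8.125 cm > 4 cm, the first image lies past the second lens and serves as a virtual object: d_o2 = L - d_i1 = -4.125 cm.
Applying the thin-lens equation again with f_2 = 25.5 cm and d_o2 = -4.125 cm gives d_i2 = 3.551 cm.

3.55 cm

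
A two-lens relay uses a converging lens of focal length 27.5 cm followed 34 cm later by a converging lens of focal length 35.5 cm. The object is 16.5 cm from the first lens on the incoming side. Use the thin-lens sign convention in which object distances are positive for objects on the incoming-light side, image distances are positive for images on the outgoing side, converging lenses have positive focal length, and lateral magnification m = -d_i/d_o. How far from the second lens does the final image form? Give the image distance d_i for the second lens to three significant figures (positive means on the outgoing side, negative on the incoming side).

67.2 cm

Applying the thin-lens equation to the first lens, 1/27.5 = 1/16.5 + 1/d_i1, which gives d_i1 = -41.250 cm.
The intermediate image is virtual, 41.250 cm to the left of lens 1, so d_o2 = L - d_i1 = 34 - (-41.250) = 75.250 cm.
Applying the thin-lens equation again with f_2 = 35.5 cm and d_o2 = 75.250 cm gives d_i2 = 67.204 cm.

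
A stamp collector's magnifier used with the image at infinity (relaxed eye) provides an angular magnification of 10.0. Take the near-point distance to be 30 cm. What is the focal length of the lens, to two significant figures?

For the image at infinity, M = D/f.
f = D/M = 30/10.0 = 3.000 cm.

3.0 cm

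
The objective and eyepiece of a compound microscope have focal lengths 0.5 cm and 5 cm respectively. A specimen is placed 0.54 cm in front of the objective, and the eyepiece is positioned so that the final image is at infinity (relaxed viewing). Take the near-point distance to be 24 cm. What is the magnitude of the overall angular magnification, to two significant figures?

60

Objective: 1/d_i = 1/f_obj - 1/d_o = 1/0.5 - 1/0.54 = 0.14815 cm^-1, so d_i = 6.750 cm.
m_obj = -d_i/d_o = -6.750/0.54 = -12.500.
Eyepiece angular magnification (image at infinity): M_eye = D/f_e = 24/5 = 4.800.
Overall M = m_obj x M_eye = (-12.500)(4.800) = -60.00.
|M| = 60.00.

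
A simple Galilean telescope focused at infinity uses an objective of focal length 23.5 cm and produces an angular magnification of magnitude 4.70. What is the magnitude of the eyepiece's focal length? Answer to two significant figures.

|M| = f_obj/|f_eye|, so |f_eye| = f_obj/|M| = 23.5/4.7 = 5.000 cm.
(The eyepiece is diverging, so its signed focal length is -5.000 cm.)

5.0 cm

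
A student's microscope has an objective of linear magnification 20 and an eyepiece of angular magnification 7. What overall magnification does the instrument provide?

The overall magnification of a compound microscope is the product of the objective and eyepiece magnifications:
M = M_obj x M_eye = 20 x 7 = 140.

140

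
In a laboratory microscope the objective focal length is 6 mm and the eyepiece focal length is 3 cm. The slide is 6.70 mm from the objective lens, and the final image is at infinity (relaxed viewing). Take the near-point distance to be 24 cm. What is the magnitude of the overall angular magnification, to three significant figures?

Convert to cm: f_obj = 6 mm = 0.6 cm; d_o = 6.70 mm = 0.67 cm.
Objective: 1/d_i = 1/f_obj - 1/d_o = 1/0.6 - 1/0.67 = 0.17413 cm^-1, so d_i = 5.743 cm.
m_obj = -d_i/d_o = -5.743/0.67 = -8.571.
Eyepiece angular magnification (image at infinity): M_eye = D/f_e = 24/3 = 8.000.
Overall M = m_obj x M_eye = (-8.571)(8.000) = -68.57.
|M| = 68.57.

68.6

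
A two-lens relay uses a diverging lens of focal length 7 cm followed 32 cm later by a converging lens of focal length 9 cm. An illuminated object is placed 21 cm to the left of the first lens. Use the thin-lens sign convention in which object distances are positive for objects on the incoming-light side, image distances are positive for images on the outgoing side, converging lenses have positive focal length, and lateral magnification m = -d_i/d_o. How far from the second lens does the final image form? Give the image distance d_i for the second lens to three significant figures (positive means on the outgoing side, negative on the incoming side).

11.9 cm

First lens: d_i1 = 1/(1/(-7) - 1/21) = -5.250 cm.
With d_i1 < 0 the first image is virtual and lies on the object side; the object distance for lens 2 is d_o2 = 32 - (-5.250) = 37.250 cm.
Second lens: d_i2 = 1/(1/9 - 1/(37.250)) = 11.867 cm.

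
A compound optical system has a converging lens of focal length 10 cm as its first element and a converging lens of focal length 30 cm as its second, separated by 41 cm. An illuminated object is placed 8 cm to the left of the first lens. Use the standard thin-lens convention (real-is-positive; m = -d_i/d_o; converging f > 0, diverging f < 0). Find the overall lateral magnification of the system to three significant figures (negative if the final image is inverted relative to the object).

-2.94

First lens: d_i1 = 1/(1/10 - 1/8) = -40.000 cm.
m_1 = -(-40.000)/8 = 5.0000.
With d_i1 < 0 the first image is virtual and lies on the object side; the object distance for lens 2 is d_o2 = 41 - (-40.000) = 81.000 cm.
Second lens: d_i2 = 1/(1/30 - 1/(81.000)) = 47.647 cm.
m_2 = -(47.647)/(81.000) = -0.5882.
The system's lateral magnification is m_1 m_2 = (5.0000)(-0.5882) = -2.9412.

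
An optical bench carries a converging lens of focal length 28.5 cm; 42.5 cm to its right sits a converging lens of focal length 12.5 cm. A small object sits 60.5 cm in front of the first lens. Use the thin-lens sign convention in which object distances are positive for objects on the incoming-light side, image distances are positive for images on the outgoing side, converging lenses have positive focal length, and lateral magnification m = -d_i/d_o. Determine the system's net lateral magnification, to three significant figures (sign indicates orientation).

Lens 1: 1/d_i1 = 1/f_1 - 1/d_o1 = 1/28.5 - 1/60.5 = 0.01856 cm^-1, so d_i1 = 53.883 cm.
m_1 = -(53.883)/60.5 = -0.8906.
Since 53.883 cm > 42.5 cm, the first image lies past the second lens and serves as a virtual object: d_o2 = L - d_i1 = -11.383 cm.
Lens 2: 1/d_i2 = 1/f_2 - 1/d_o2 = 1/12.5 - 1/(-11.383) = 0.16785 cm^-1, so d_i2 = 5.958 cm.
m_2 = -(5.958)/(-11.383) = 0.5234.
The system's lateral magnification is m_1 m_2 = (-0.8906)(0.5234) = -0.4661.

-0.466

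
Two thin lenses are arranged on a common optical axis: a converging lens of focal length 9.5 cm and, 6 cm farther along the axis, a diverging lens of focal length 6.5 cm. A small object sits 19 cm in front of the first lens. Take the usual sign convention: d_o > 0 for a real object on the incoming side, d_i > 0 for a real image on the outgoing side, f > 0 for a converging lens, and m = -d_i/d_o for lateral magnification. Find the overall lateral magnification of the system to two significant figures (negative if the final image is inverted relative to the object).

First lens: d_i1 = 1/(1/9.5 - 1/19) = 19.000 cm.
m_1 = -(19.000)/19 = -1.0000.
Since 19.000 cm > 6 cm, the first image lies past the second lens and serves as a virtual object: d_o2 = L - d_i1 = -13.000 cm.
Second lens: d_i2 = 1/(1/(-6.5) - 1/(-13.000)) = -13.000 cm.
m_2 = -(-13.000)/(-13.000) = -1.0000.
Total m = m_1 x m_2 = (-1.0000)(-1.0000) = 1.0000.

1.0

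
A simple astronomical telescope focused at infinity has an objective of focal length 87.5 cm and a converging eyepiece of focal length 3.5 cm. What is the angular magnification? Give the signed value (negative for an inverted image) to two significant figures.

-25

M = -f_obj/f_eye = -87.5/(3.5) = -25.000.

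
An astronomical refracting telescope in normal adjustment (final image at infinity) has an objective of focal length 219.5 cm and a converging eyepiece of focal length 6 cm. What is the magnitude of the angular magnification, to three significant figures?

|M| = f_obj/|f_eye| = 219.5/6 = 36.583.

36.6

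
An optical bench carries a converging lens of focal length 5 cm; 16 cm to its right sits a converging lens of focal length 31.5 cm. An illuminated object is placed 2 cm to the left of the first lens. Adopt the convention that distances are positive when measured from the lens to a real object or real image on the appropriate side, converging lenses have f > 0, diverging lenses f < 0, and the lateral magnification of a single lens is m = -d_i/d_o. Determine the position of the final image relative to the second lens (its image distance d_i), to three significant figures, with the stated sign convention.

Lens 1: 1/d_i1 = 1/f_1 - 1/d_o1 = 1/5 - 1/2 = -0.30000 cm^-1, so d_i1 = -3.333 cm.
With d_i1 < 0 the first image is virtual and lies on the object side; the object distance for lens 2 is d_o2 = 16 - (-3.333) = 19.333 cm.
Lens 2: 1/d_i2 = 1/f_2 - 1/d_o2 = 1/31.5 - 1/(19.333) = -0.01998 cm^-1, so d_i2 = -50.055 cm.

-50.1 cm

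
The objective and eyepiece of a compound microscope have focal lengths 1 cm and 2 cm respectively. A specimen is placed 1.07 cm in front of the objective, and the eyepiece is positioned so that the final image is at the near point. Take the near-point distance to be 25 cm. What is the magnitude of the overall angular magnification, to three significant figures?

193

Objective: 1/d_i = 1/f_obj - 1/d_o = 1/1 - 1/1.07 = 0.06542 cm^-1, so d_i = 15.286 cm.
m_obj = -d_i/d_o = -15.286/1.07 = -14.286.
Eyepiece angular magnification (image at near point): M_eye = 1 + D/f_e = 1 + 25/2 = 13.500.
Overall M = m_obj x M_eye = (-14.286)(13.500) = -192.86.
|M| = 192.86.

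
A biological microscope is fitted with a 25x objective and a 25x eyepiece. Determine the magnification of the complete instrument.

The overall magnification of a compound microscope is the product of the objective and eyepiece magnifications:
M = M_obj x M_eye = 25 x 25 = 625.

625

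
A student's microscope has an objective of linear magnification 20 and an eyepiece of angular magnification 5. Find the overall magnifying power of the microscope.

100

The overall magnification of a compound microscope is the product of the objective and eyepiece magnifications:
M = M_obj x M_eye = 20 x 5 = 100.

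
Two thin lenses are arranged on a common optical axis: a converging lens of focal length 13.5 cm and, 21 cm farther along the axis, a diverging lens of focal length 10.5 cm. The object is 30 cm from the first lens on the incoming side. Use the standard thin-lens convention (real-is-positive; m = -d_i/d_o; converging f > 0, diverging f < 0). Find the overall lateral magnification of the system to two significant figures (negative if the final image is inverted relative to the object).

-1.2

Lens 1: 1/d_i1 = 1/f_1 - 1/d_o1 = 1/13.5 - 1/30 = 0.04074 cm^-1, so d_i1 = 24.545 cm.
m_1 = -(24.545)/30 = -0.8182.
Since 24.545 cm > 21 cm, the first image lies past the second lens and serves as a virtual object: d_o2 = L - d_i1 = -3.545 cm.
Lens 2: 1/d_i2 = 1/f_2 - 1/d_o2 = 1/(-10.5) - 1/(-3.545) = 0.18681 cm^-1, so d_i2 = 5.353 cm.
m_2 = -(5.353)/(-3.545) = 1.5098.
Overall magnification: m = m_1 m_2 = -1.2353.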